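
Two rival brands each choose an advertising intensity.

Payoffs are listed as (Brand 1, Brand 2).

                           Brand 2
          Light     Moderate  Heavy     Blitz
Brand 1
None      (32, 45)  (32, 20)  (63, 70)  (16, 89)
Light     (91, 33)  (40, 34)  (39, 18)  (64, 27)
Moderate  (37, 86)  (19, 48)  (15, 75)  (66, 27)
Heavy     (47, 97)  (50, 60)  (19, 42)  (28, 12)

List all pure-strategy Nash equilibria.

This game has no pure Nash equilibrium.

For each strategy profile, look for a profitable unilateral deviation.
(None, Light): Brand 1 can switch to Light (32 → 91). Not NE.
(None, Moderate): Brand 1 can switch to Light (32 → 40). Not NE.
(None, Heavy): Brand 2 can switch to Blitz (70 → 89). Not NE.
(None, Blitz): Brand 1 can switch to Light (16 → 64). Not NE.
(Light, Light): Brand 2 can switch to Moderate (33 → 34). Not NE.
(Light, Moderate): Brand 1 can switch to Heavy (40 → 50). Not NE.
(Light, Heavy): Brand 1 can switch to None (39 → 63). Not NE.
(Light, Blitz): Brand 1 can switch to Moderate (64 → 66). Not NE.
(The remaining 8 profiles each have a profitable deviation by the same check.)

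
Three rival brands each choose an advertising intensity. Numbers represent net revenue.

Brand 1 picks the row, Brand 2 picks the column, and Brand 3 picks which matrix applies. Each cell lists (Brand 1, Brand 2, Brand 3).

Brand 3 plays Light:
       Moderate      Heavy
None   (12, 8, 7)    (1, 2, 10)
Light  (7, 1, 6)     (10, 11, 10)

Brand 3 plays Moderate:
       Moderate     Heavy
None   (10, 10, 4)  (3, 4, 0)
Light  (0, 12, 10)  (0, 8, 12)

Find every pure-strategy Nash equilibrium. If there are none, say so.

(None, Moderate, Light)

Brand 1 against (Moderate, Light): payoffs 12, 7 → best response None.
Brand 1 against (Moderate, Moderate): payoffs 10, 0 → best response None.
Brand 1 against (Heavy, Light): payoffs 1, 10 → best response Light.
Brand 1 against (Heavy, Moderate): payoffs 3, 0 → best response None.
Brand 2 against (None, Light): payoffs 8, 2 → best response Moderate.
Brand 2 against (None, Moderate): payoffs 10, 4 → best response Moderate.
Brand 2 against (Light, Light): payoffs 1, 11 → best response Heavy.
Brand 2 against (Light, Moderate): payoffs 12, 8 → best response Moderate.
Brand 3 against (None, Moderate): payoffs 7, 4 → best response Light.
Brand 3 against (None, Heavy): payoffs 10, 0 → best response Light.
Brand 3 against (Light, Moderate): payoffs 6, 10 → best response Moderate.
Brand 3 against (Light, Heavy): payoffs 10, 12 → best response Moderate.
Mutual best responses: (None, Moderate, Light).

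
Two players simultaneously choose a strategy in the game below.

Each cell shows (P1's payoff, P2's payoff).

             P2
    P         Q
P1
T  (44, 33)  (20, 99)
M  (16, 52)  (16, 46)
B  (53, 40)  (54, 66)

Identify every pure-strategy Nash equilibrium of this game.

(B, Q)

For each player, find the best response to each opponent profile; mutual best responses are the pure NE.
P1 against P: payoffs 44, 16, 53 → best response B.
P1 against Q: payoffs 20, 16, 54 → best response B.
P2 against T: payoffs 33, 99 → best response Q.
P2 against M: payoffs 52, 46 → best response P.
P2 against B: payoffs 40, 66 → best response Q.
Mutual best responses: (B, Q).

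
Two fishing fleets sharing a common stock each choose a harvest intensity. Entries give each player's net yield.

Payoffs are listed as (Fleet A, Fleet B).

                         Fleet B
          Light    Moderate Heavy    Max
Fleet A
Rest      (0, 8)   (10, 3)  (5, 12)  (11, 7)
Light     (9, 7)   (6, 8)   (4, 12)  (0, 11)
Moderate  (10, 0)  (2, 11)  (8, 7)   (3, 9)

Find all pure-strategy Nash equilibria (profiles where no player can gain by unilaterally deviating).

none

Fleet A against Light: payoffs 0, 9, 10 → best response Moderate.
Fleet A against Moderate: payoffs 10, 6, 2 → best response Rest.
Fleet A against Heavy: payoffs 5, 4, 8 → best response Moderate.
Fleet A against Max: payoffs 11, 0, 3 → best response Rest.
Fleet B against Rest: payoffs 8, 3, 12, 7 → best response Heavy.
Fleet B against Light: payoffs 7, 8, 12, 11 → best response Heavy.
Fleet B against Moderate: payoffs 0, 11, 7, 9 → best response Moderate.
No profile is a mutual best response for all players.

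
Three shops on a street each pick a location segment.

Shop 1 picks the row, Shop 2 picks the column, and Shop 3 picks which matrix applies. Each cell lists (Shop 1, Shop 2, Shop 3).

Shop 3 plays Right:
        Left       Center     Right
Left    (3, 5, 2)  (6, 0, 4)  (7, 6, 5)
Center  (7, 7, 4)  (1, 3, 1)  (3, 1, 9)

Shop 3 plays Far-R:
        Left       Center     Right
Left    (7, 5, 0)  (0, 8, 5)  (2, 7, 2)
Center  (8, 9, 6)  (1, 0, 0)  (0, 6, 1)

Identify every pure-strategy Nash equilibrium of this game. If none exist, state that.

(Left, Left, Right): Shop 1 can switch to Center (3 → 7). Not NE.
(Left, Left, Far-R): Shop 1 can switch to Center (7 → 8). Not NE.
(Left, Center, Right): Shop 2 can switch to Left (0 → 5). Not NE.
(Left, Center, Far-R): Shop 1 can switch to Center (0 → 1). Not NE.
(Left, Right, Right): Shop 1 gets 7, best alternative 3; Shop 2 gets 6, best alternative 5; Shop 3 gets 5, best alternative 2. No profitable deviation — NE.
(Left, Right, Far-R): Shop 2 can switch to Center (7 → 8). Not NE.
(Center, Left, Right): Shop 3 can switch to Far-R (4 → 6). Not NE.
(Center, Left, Far-R): Shop 1 gets 8, best alternative 7; Shop 2 gets 9, best alternative 6; Shop 3 gets 6, best alternative 4. No profitable deviation — NE.
(Center, Center, Right): Shop 1 can switch to Left (1 → 6). Not NE.
(Center, Center, Far-R): Shop 2 can switch to Left (0 → 9). Not NE.
(Center, Right, Right): Shop 1 can switch to Left (3 → 7). Not NE.
(Center, Right, Far-R): Shop 1 can switch to Left (0 → 2). Not NE.

Pure-strategy Nash equilibria: (Left, Right, Right) and (Center, Left, Far-R)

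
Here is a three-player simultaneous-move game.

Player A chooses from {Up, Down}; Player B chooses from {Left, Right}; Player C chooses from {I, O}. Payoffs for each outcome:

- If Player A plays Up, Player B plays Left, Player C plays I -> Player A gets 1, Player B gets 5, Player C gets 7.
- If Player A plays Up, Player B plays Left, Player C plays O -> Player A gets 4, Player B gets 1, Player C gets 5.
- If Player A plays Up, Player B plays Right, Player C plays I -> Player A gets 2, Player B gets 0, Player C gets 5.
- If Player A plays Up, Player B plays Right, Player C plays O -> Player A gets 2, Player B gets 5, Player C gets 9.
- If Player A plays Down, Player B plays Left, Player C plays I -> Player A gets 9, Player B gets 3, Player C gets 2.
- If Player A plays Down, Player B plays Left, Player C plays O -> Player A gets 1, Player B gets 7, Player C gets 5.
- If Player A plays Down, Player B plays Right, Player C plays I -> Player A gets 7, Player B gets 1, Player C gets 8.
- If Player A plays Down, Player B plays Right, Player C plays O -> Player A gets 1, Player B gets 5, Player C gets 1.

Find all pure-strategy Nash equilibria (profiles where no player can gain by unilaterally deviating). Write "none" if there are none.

(Up, Right, O)

For each player, find the best response to each opponent profile; mutual best responses are the pure NE.
Player A against (Left, I): payoffs 1, 9 → best response Down.
Player A against (Left, O): payoffs 4, 1 → best response Up.
Player A against (Right, I): payoffs 2, 7 → best response Down.
Player A against (Right, O): payoffs 2, 1 → best response Up.
Player B against (Up, I): payoffs 5, 0 → best response Left.
Player B against (Up, O): payoffs 1, 5 → best response Right.
Player B against (Down, I): payoffs 3, 1 → best response Left.
Player B against (Down, O): payoffs 7, 5 → best response Left.
Player C against (Up, Left): payoffs 7, 5 → best response I.
Player C against (Up, Right): payoffs 5, 9 → best response O.
Player C against (Down, Left): payoffs 2, 5 → best response O.
Player C against (Down, Right): payoffs 8, 1 → best response I.
Mutual best responses: (Up, Right, O).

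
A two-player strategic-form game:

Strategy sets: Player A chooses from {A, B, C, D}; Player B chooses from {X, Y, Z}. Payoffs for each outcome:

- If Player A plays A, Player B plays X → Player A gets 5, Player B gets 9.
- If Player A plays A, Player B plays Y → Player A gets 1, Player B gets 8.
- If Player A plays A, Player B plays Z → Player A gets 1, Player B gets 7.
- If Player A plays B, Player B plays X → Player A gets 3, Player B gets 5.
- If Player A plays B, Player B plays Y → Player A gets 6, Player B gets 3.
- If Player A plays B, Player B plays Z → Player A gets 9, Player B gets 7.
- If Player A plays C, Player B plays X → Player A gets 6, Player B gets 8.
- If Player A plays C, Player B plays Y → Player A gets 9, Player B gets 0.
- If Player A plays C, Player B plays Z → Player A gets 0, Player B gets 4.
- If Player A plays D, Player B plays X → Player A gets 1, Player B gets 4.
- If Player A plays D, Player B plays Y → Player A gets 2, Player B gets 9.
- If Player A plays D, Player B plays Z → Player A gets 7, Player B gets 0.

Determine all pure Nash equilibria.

The pure Nash equilibria are (B, Z), (C, X).

Player A against X: payoffs 5, 3, 6, 1 → best response C.
Player A against Y: payoffs 1, 6, 9, 2 → best response C.
Player A against Z: payoffs 1, 9, 0, 7 → best response B.
Player B against A: payoffs 9, 8, 7 → best response X.
Player B against B: payoffs 5, 3, 7 → best response Z.
Player B against C: payoffs 8, 0, 4 → best response X.
Player B against D: payoffs 4, 9, 0 → best response Y.
Mutual best responses: (B, Z); (C, X).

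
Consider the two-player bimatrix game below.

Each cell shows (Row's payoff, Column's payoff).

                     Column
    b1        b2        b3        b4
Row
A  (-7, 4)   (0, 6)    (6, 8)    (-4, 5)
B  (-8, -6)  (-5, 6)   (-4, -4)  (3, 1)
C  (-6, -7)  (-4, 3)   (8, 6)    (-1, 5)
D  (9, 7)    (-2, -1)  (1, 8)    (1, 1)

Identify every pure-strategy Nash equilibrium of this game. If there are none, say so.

(C, b3)

Row against b1: payoffs -7, -8, -6, 9 → best response D.
Row against b2: payoffs 0, -5, -4, -2 → best response A.
Row against b3: payoffs 6, -4, 8, 1 → best response C.
Row against b4: payoffs -4, 3, -1, 1 → best response B.
Column against A: payoffs 4, 6, 8, 5 → best response b3.
Column against B: payoffs -6, 6, -4, 1 → best response b2.
Column against C: payoffs -7, 3, 6, 5 → best response b3.
Column against D: payoffs 7, -1, 8, 1 → best response b3.
Mutual best responses: (C, b3).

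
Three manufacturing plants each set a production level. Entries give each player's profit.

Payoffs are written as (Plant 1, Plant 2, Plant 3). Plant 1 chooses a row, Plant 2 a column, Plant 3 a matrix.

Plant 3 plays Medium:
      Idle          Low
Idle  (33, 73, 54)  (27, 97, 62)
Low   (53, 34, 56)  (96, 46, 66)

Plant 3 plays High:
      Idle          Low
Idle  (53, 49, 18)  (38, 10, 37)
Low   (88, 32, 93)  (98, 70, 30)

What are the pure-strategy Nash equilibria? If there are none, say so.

Pure NE: (Low, Low, Medium)

(Idle, Idle, Medium): Plant 1 can switch to Low (33 → 53). Not NE.
(Idle, Idle, High): Plant 1 can switch to Low (53 → 88). Not NE.
(Idle, Low, Medium): Plant 1 can switch to Low (27 → 96). Not NE.
(Idle, Low, High): Plant 1 can switch to Low (38 → 98). Not NE.
(Low, Idle, Medium): Plant 2 can switch to Low (34 → 46). Not NE.
(Low, Idle, High): Plant 2 can switch to Low (32 → 70). Not NE.
(Low, Low, Medium): Plant 1 gets 96, best alternative 27; Plant 2 gets 46, best alternative 34; Plant 3 gets 66, best alternative 30. No profitable deviation — NE.
(Low, Low, High): Plant 3 can switch to Medium (30 → 66). Not NE.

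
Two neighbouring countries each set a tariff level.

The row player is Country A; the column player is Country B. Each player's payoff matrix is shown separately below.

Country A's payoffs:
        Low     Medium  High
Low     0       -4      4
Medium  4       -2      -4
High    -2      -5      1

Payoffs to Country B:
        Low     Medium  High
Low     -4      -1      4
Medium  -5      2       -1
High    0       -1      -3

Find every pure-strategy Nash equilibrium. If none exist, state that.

Pure-strategy Nash equilibria: (Low, High) and (Medium, Medium)

For each strategy profile, look for a profitable unilateral deviation.
(Low, Low): Country A can switch to Medium (0 → 4). Not NE.
(Low, Medium): Country A can switch to Medium (-4 → -2). Not NE.
(Low, High): Country A gets 4, best alternative 1; Country B gets 4, best alternative -1. No profitable deviation — NE.
(Medium, Low): Country B can switch to Medium (-5 → 2). Not NE.
(Medium, Medium): Country A gets -2, best alternative -4; Country B gets 2, best alternative -1. No profitable deviation — NE.
(Medium, High): Country A can switch to Low (-4 → 4). Not NE.
(High, Low): Country A can switch to Low (-2 → 0). Not NE.
(High, Medium): Country A can switch to Low (-5 → -4). Not NE.
(High, High): Country A can switch to Low (1 → 4). Not NE.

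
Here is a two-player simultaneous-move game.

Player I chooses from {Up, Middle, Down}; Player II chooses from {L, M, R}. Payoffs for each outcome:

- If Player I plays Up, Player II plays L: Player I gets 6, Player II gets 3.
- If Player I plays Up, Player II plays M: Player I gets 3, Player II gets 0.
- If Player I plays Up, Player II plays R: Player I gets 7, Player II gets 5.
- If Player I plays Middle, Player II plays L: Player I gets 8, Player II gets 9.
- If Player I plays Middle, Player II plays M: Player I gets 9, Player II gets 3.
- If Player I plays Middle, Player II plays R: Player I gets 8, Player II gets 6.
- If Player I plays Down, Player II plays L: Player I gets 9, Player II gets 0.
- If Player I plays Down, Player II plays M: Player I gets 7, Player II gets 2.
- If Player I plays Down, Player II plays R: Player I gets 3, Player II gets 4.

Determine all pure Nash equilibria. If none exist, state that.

For each strategy profile, look for a profitable unilateral deviation.
(Up, L): Player I can switch to Middle (6 → 8). Not NE.
(Up, M): Player I can switch to Middle (3 → 9). Not NE.
(Up, R): Player I can switch to Middle (7 → 8). Not NE.
(Middle, L): Player I can switch to Down (8 → 9). Not NE.
(Middle, M): Player II can switch to L (3 → 9). Not NE.
(Middle, R): Player II can switch to L (6 → 9). Not NE.
(Down, L): Player II can switch to M (0 → 2). Not NE.
(Down, M): Player I can switch to Middle (7 → 9). Not NE.
(Down, R): Player I can switch to Up (3 → 7). Not NE.

There is no pure-strategy Nash equilibrium.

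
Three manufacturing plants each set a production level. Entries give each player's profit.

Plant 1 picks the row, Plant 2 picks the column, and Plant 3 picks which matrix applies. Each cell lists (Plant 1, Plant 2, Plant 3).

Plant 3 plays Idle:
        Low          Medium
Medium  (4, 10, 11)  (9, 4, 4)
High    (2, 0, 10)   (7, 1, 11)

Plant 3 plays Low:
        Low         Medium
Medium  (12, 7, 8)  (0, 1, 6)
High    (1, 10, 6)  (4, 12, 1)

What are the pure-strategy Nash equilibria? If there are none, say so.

Pure NE: (Medium, Low, Idle)

Check each profile: it is a Nash equilibrium iff no player can strictly gain by switching unilaterally.
(Medium, Low, Idle): Plant 1 gets 4, best alternative 2; Plant 2 gets 10, best alternative 4; Plant 3 gets 11, best alternative 8. No profitable deviation — NE.
(Medium, Low, Low): Plant 3 can switch to Idle (8 → 11). Not NE.
(Medium, Medium, Idle): Plant 2 can switch to Low (4 → 10). Not NE.
(Medium, Medium, Low): Plant 1 can switch to High (0 → 4). Not NE.
(High, Low, Idle): Plant 1 can switch to Medium (2 → 4). Not NE.
(High, Low, Low): Plant 1 can switch to Medium (1 → 12). Not NE.
(High, Medium, Idle): Plant 1 can switch to Medium (7 → 9). Not NE.
(High, Medium, Low): Plant 3 can switch to Idle (1 → 11). Not NE.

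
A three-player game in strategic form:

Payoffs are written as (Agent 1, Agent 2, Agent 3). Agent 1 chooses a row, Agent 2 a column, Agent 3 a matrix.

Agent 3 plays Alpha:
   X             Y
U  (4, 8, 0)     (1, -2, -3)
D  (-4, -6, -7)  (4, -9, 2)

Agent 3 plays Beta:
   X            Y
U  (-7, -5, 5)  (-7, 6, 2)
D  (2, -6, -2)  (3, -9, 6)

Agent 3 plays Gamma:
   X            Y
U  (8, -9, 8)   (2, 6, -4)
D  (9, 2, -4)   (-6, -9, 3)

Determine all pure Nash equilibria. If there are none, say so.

The unique pure-strategy Nash equilibrium is (D, X, Beta).

(U, X, Alpha): Agent 3 can switch to Beta (0 → 5). Not NE.
(U, X, Beta): Agent 1 can switch to D (-7 → 2). Not NE.
(U, X, Gamma): Agent 1 can switch to D (8 → 9). Not NE.
(U, Y, Alpha): Agent 1 can switch to D (1 → 4). Not NE.
(U, Y, Beta): Agent 1 can switch to D (-7 → 3). Not NE.
(U, Y, Gamma): Agent 3 can switch to Alpha (-4 → -3). Not NE.
(D, X, Alpha): Agent 1 can switch to U (-4 → 4). Not NE.
(D, X, Beta): Agent 1 gets 2, best alternative -7; Agent 2 gets -6, best alternative -9; Agent 3 gets -2, best alternative -4. No profitable deviation — NE.
(D, X, Gamma): Agent 3 can switch to Beta (-4 → -2). Not NE.
(The remaining 3 profiles each have a profitable deviation by the same check.)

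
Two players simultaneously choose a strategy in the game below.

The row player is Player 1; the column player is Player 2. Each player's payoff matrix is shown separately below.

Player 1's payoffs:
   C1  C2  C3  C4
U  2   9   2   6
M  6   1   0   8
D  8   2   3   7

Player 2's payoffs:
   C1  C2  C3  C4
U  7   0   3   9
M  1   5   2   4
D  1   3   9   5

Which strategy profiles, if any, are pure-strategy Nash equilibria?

The unique pure-strategy Nash equilibrium is (D, C3).

(U, C1): Player 1 can switch to M (2 → 6). Not NE.
(U, C2): Player 2 can switch to C1 (0 → 7). Not NE.
(U, C3): Player 1 can switch to D (2 → 3). Not NE.
(U, C4): Player 1 can switch to M (6 → 8). Not NE.
(M, C1): Player 1 can switch to D (6 → 8). Not NE.
(M, C2): Player 1 can switch to U (1 → 9). Not NE.
(M, C3): Player 1 can switch to U (0 → 2). Not NE.
(M, C4): Player 2 can switch to C2 (4 → 5). Not NE.
(D, C3): Player 1 gets 3, best alternative 2; Player 2 gets 9, best alternative 5. No profitable deviation — NE.
(The remaining 3 profiles each have a profitable deviation by the same check.)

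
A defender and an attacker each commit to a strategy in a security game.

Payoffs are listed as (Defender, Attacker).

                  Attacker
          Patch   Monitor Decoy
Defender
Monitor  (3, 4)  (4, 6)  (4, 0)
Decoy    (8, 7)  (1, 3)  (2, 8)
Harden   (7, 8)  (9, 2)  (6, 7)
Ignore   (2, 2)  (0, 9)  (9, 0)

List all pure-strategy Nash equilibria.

No pure-strategy Nash equilibrium.

(Monitor, Patch): Defender can switch to Decoy (3 → 8). Not NE.
(Monitor, Monitor): Defender can switch to Harden (4 → 9). Not NE.
(Monitor, Decoy): Defender can switch to Harden (4 → 6). Not NE.
(Decoy, Patch): Attacker can switch to Decoy (7 → 8). Not NE.
(Decoy, Monitor): Defender can switch to Monitor (1 → 4). Not NE.
(Decoy, Decoy): Defender can switch to Monitor (2 → 4). Not NE.
(The remaining 6 profiles each have a profitable deviation by the same check.)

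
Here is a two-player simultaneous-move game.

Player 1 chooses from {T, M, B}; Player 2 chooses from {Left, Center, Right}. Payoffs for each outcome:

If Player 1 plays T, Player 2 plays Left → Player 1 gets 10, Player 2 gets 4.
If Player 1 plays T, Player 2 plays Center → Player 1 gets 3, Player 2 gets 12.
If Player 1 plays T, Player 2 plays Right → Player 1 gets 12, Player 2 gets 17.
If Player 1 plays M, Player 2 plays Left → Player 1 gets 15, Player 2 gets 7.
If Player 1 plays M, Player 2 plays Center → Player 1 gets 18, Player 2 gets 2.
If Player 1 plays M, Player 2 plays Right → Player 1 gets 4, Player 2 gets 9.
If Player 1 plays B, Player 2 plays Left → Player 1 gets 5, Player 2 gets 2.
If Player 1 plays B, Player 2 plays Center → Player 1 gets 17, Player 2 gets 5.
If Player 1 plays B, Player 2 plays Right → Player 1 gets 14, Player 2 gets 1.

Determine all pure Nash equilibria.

none

For each strategy profile, look for a profitable unilateral deviation.
(T, Left): Player 1 can switch to M (10 → 15). Not NE.
(T, Center): Player 1 can switch to M (3 → 18). Not NE.
(T, Right): Player 1 can switch to B (12 → 14). Not NE.
(M, Left): Player 2 can switch to Right (7 → 9). Not NE.
(M, Center): Player 2 can switch to Left (2 → 7). Not NE.
(M, Right): Player 1 can switch to T (4 → 12). Not NE.
(B, Left): Player 1 can switch to T (5 → 10). Not NE.
(B, Center): Player 1 can switch to M (17 → 18). Not NE.
(B, Right): Player 2 can switch to Left (1 → 2). Not NE.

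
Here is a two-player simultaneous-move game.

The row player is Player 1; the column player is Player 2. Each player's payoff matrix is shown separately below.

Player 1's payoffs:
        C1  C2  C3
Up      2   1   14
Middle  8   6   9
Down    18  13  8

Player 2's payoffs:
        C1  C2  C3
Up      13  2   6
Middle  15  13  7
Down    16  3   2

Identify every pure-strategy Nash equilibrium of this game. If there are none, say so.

The unique pure-strategy Nash equilibrium is (Down, C1).

(Up, C1): Player 1 can switch to Middle (2 → 8). Not NE.
(Up, C2): Player 1 can switch to Middle (1 → 6). Not NE.
(Up, C3): Player 2 can switch to C1 (6 → 13). Not NE.
(Middle, C1): Player 1 can switch to Down (8 → 18). Not NE.
(Middle, C2): Player 1 can switch to Down (6 → 13). Not NE.
(Middle, C3): Player 1 can switch to Up (9 → 14). Not NE.
(Down, C1): Player 1 gets 18, best alternative 8; Player 2 gets 16, best alternative 3. No profitable deviation — NE.
(Down, C2): Player 2 can switch to C1 (3 → 16). Not NE.
(Down, C3): Player 1 can switch to Up (8 → 14). Not NE.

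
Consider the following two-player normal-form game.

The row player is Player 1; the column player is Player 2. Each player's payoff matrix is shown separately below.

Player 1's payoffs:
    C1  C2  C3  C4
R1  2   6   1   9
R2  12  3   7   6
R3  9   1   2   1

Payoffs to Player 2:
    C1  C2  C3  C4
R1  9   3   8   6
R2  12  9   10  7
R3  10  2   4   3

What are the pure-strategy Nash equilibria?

Check each profile: it is a Nash equilibrium iff no player can strictly gain by switching unilaterally.
(R1, C1): Player 1 can switch to R2 (2 → 12). Not NE.
(R1, C2): Player 2 can switch to C1 (3 → 9). Not NE.
(R1, C3): Player 1 can switch to R2 (1 → 7). Not NE.
(R1, C4): Player 2 can switch to C1 (6 → 9). Not NE.
(R2, C1): Player 1 gets 12, best alternative 9; Player 2 gets 12, best alternative 10. No profitable deviation — NE.
(R2, C2): Player 1 can switch to R1 (3 → 6). Not NE.
(R2, C3): Player 2 can switch to C1 (10 → 12). Not NE.
(R2, C4): Player 1 can switch to R1 (6 → 9). Not NE.
(R3, C1): Player 1 can switch to R2 (9 → 12). Not NE.
(The remaining 3 profiles each have a profitable deviation by the same check.)

The unique pure-strategy Nash equilibrium is (R2, C1).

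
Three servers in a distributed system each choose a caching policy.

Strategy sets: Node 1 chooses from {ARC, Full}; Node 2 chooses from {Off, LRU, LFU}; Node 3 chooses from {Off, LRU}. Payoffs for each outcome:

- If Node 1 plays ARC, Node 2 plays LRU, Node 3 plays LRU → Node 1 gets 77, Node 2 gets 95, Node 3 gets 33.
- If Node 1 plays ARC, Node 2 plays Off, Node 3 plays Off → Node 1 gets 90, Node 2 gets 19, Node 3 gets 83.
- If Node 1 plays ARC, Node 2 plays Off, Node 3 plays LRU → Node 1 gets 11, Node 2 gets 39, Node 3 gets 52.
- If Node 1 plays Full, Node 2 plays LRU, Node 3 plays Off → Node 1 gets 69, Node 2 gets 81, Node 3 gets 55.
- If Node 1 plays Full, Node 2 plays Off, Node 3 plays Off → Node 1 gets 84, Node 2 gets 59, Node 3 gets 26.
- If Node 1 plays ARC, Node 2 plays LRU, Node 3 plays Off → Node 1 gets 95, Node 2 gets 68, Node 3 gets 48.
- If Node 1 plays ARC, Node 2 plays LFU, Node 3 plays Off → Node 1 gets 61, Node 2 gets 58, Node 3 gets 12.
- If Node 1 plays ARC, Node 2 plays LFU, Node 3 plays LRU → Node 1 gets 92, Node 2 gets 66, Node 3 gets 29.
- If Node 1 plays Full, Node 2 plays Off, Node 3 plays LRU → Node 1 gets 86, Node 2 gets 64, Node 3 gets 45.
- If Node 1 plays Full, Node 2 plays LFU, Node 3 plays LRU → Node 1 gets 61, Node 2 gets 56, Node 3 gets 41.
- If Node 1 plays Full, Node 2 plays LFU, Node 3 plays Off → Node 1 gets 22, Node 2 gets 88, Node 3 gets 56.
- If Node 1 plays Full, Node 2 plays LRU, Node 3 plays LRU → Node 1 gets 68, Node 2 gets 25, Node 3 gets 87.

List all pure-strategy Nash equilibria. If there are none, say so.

Check each profile: it is a Nash equilibrium iff no player can strictly gain by switching unilaterally.
(ARC, Off, Off): Node 2 can switch to LRU (19 → 68). Not NE.
(ARC, Off, LRU): Node 1 can switch to Full (11 → 86). Not NE.
(ARC, LRU, Off): Node 1 gets 95, best alternative 69; Node 2 gets 68, best alternative 58; Node 3 gets 48, best alternative 33. No profitable deviation — NE.
(ARC, LRU, LRU): Node 3 can switch to Off (33 → 48). Not NE.
(ARC, LFU, Off): Node 2 can switch to LRU (58 → 68). Not NE.
(ARC, LFU, LRU): Node 2 can switch to LRU (66 → 95). Not NE.
(Full, Off, Off): Node 1 can switch to ARC (84 → 90). Not NE.
(Full, Off, LRU): Node 1 gets 86, best alternative 11; Node 2 gets 64, best alternative 56; Node 3 gets 45, best alternative 26. No profitable deviation — NE.
(The remaining 4 profiles each have a profitable deviation by the same check.)

Pure-strategy Nash equilibria: (ARC, LRU, Off); (Full, Off, LRU)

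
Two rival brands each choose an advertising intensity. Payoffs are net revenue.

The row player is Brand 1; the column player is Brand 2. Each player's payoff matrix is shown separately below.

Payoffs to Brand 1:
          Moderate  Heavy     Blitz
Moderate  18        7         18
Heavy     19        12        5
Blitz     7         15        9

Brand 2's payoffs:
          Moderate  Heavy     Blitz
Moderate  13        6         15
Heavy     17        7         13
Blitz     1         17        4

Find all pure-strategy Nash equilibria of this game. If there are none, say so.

Brand 1 against Moderate: payoffs 18, 19, 7 → best response Heavy.
Brand 1 against Heavy: payoffs 7, 12, 15 → best response Blitz.
Brand 1 against Blitz: payoffs 18, 5, 9 → best response Moderate.
Brand 2 against Moderate: payoffs 13, 6, 15 → best response Blitz.
Brand 2 against Heavy: payoffs 17, 7, 13 → best response Moderate.
Brand 2 against Blitz: payoffs 1, 17, 4 → best response Heavy.
Mutual best responses: (Moderate, Blitz); (Heavy, Moderate); (Blitz, Heavy).

The pure Nash equilibria are (Moderate, Blitz) and (Heavy, Moderate) and (Blitz, Heavy).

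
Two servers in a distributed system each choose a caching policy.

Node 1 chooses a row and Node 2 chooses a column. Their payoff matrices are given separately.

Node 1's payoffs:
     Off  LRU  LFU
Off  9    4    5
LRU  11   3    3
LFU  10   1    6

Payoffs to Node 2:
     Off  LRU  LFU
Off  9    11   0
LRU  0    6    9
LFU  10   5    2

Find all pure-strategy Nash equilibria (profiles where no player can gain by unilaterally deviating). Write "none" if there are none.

The unique pure-strategy Nash equilibrium is (Off, LRU).

(Off, Off): Node 1 can switch to LRU (9 → 11). Not NE.
(Off, LRU): Node 1 gets 4, best alternative 3; Node 2 gets 11, best alternative 9. No profitable deviation — NE.
(Off, LFU): Node 1 can switch to LFU (5 → 6). Not NE.
(LRU, Off): Node 2 can switch to LRU (0 → 6). Not NE.
(LRU, LRU): Node 1 can switch to Off (3 → 4). Not NE.
(LRU, LFU): Node 1 can switch to Off (3 → 5). Not NE.
(LFU, Off): Node 1 can switch to LRU (10 → 11). Not NE.
(LFU, LRU): Node 1 can switch to Off (1 → 4). Not NE.
(LFU, LFU): Node 2 can switch to Off (2 → 10). Not NE.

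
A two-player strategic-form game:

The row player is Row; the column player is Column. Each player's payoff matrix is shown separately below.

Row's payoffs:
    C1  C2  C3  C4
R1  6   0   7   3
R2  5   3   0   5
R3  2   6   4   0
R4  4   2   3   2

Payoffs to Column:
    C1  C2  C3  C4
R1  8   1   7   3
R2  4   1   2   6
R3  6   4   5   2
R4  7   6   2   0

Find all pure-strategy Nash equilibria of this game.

The pure Nash equilibria are (R1, C1) and (R2, C4).

For each strategy profile, look for a profitable unilateral deviation.
(R1, C1): Row gets 6, best alternative 5; Column gets 8, best alternative 7. No profitable deviation — NE.
(R1, C2): Row can switch to R2 (0 → 3). Not NE.
(R1, C3): Column can switch to C1 (7 → 8). Not NE.
(R1, C4): Row can switch to R2 (3 → 5). Not NE.
(R2, C1): Row can switch to R1 (5 → 6). Not NE.
(R2, C2): Row can switch to R3 (3 → 6). Not NE.
(R2, C3): Row can switch to R1 (0 → 7). Not NE.
(R2, C4): Row gets 5, best alternative 3; Column gets 6, best alternative 4. No profitable deviation — NE.
(The remaining 8 profiles each have a profitable deviation by the same check.)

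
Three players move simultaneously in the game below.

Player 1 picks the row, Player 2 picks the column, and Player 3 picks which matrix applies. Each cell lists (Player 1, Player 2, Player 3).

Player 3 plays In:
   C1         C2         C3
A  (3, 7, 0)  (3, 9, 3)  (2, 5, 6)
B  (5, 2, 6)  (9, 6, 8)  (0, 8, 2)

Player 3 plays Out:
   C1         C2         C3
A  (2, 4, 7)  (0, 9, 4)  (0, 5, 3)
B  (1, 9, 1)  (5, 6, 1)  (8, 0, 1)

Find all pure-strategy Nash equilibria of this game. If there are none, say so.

Check each profile: it is a Nash equilibrium iff no player can strictly gain by switching unilaterally.
(A, C1, In): Player 1 can switch to B (3 → 5). Not NE.
(A, C1, Out): Player 2 can switch to C2 (4 → 9). Not NE.
(A, C2, In): Player 1 can switch to B (3 → 9). Not NE.
(A, C2, Out): Player 1 can switch to B (0 → 5). Not NE.
(A, C3, In): Player 2 can switch to C1 (5 → 7). Not NE.
(A, C3, Out): Player 1 can switch to B (0 → 8). Not NE.
(B, C1, In): Player 2 can switch to C2 (2 → 6). Not NE.
(B, C1, Out): Player 1 can switch to A (1 → 2). Not NE.
(The remaining 4 profiles each have a profitable deviation by the same check.)

There is no pure-strategy Nash equilibrium.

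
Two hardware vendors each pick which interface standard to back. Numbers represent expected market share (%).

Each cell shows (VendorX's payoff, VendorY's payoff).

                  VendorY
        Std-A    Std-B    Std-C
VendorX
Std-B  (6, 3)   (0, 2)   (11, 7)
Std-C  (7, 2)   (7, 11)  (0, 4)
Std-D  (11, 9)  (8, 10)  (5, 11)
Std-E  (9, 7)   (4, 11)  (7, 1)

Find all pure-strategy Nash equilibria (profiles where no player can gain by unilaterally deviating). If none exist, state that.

Mark each player's best response to every combination of opponents' strategies; a profile where every player is best-responding is a pure Nash equilibrium.
VendorX against Std-A: payoffs 6, 7, 11, 9 → best response Std-D.
VendorX against Std-B: payoffs 0, 7, 8, 4 → best response Std-D.
VendorX against Std-C: payoffs 11, 0, 5, 7 → best response Std-B.
VendorY against Std-B: payoffs 3, 2, 7 → best response Std-C.
VendorY against Std-C: payoffs 2, 11, 4 → best response Std-B.
VendorY against Std-D: payoffs 9, 10, 11 → best response Std-C.
VendorY against Std-E: payoffs 7, 11, 1 → best response Std-B.
Mutual best responses: (Std-B, Std-C).

(Std-B, Std-C)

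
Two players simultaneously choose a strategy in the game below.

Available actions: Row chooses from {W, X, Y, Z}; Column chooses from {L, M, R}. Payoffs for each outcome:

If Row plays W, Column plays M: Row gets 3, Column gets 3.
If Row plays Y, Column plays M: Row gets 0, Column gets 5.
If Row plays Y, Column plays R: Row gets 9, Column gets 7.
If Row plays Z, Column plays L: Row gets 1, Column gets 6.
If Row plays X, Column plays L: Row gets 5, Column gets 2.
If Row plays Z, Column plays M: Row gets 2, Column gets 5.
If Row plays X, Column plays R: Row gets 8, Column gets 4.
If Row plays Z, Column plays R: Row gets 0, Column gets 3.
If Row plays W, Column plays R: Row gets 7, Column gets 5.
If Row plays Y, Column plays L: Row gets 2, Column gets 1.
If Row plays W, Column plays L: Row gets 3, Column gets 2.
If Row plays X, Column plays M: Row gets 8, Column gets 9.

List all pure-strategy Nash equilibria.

(X, M) and (Y, R)

For each strategy profile, look for a profitable unilateral deviation.
(W, L): Row can switch to X (3 → 5). Not NE.
(W, M): Row can switch to X (3 → 8). Not NE.
(W, R): Row can switch to X (7 → 8). Not NE.
(X, L): Column can switch to M (2 → 9). Not NE.
(X, M): Row gets 8, best alternative 3; Column gets 9, best alternative 4. No profitable deviation — NE.
(X, R): Row can switch to Y (8 → 9). Not NE.
(Y, L): Row can switch to W (2 → 3). Not NE.
(Y, M): Row can switch to W (0 → 3). Not NE.
(Y, R): Row gets 9, best alternative 8; Column gets 7, best alternative 5. No profitable deviation — NE.
(Z, L): Row can switch to W (1 → 3). Not NE.
(Z, M): Row can switch to W (2 → 3). Not NE.
(Z, R): Row can switch to W (0 → 7). Not NE.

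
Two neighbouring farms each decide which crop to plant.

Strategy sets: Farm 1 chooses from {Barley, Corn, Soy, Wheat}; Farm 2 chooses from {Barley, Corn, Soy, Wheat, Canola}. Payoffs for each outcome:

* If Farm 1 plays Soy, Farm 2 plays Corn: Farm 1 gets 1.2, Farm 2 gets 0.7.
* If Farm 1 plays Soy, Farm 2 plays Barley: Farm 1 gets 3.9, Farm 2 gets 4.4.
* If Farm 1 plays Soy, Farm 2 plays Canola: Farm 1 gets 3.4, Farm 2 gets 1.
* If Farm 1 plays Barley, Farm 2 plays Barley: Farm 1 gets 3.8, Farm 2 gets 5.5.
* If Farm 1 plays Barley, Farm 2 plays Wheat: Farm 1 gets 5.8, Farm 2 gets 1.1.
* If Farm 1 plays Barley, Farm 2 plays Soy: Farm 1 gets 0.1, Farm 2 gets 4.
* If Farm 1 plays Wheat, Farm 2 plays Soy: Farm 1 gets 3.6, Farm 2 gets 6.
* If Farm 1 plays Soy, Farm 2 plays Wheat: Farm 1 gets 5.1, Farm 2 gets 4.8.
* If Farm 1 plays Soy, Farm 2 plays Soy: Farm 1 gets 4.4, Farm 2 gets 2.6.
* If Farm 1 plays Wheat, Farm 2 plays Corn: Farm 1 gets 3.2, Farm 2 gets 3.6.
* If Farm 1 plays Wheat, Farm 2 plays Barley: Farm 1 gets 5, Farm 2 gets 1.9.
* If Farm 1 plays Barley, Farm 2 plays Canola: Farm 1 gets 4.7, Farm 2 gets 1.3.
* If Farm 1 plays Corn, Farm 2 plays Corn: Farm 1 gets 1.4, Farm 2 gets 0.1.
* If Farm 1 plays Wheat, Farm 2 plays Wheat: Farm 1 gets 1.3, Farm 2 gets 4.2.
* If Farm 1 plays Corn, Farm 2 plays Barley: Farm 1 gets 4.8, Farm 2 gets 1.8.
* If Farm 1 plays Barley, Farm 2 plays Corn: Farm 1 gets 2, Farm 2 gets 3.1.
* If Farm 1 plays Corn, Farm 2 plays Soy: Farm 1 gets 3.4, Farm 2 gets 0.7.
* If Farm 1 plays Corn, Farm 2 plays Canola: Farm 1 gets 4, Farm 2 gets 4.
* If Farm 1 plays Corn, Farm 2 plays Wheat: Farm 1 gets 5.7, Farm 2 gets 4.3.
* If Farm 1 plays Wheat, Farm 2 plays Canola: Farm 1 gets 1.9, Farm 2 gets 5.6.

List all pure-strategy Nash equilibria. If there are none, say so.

For each strategy profile, look for a profitable unilateral deviation.
(Barley, Barley): Farm 1 can switch to Corn (3.8 → 4.8). Not NE.
(Barley, Corn): Farm 1 can switch to Wheat (2 → 3.2). Not NE.
(Barley, Soy): Farm 1 can switch to Corn (0.1 → 3.4). Not NE.
(Barley, Wheat): Farm 2 can switch to Barley (1.1 → 5.5). Not NE.
(Barley, Canola): Farm 2 can switch to Barley (1.3 → 5.5). Not NE.
(Corn, Barley): Farm 1 can switch to Wheat (4.8 → 5). Not NE.
(Corn, Corn): Farm 1 can switch to Barley (1.4 → 2). Not NE.
(Corn, Soy): Farm 1 can switch to Soy (3.4 → 4.4). Not NE.
(Corn, Wheat): Farm 1 can switch to Barley (5.7 → 5.8). Not NE.
(Corn, Canola): Farm 1 can switch to Barley (4 → 4.7). Not NE.
(The remaining 10 profiles each have a profitable deviation by the same check.)

No pure-strategy Nash equilibrium.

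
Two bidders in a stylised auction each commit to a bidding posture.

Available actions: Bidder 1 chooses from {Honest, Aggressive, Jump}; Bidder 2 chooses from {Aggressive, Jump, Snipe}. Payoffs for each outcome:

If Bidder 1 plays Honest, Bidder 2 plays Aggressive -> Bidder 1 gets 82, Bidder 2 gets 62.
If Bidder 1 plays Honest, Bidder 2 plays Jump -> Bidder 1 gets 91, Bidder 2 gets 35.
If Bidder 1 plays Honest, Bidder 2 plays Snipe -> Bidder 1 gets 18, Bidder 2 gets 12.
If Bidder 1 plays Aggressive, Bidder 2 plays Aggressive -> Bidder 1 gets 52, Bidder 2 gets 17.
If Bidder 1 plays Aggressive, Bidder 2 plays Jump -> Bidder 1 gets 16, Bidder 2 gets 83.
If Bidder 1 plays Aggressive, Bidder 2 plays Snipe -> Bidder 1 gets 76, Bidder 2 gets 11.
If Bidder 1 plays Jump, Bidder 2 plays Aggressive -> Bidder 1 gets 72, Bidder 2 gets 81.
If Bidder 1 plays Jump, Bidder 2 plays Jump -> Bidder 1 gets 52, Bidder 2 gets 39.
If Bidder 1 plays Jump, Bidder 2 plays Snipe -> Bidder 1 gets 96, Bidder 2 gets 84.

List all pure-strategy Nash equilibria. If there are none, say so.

For each strategy profile, look for a profitable unilateral deviation.
(Honest, Aggressive): Bidder 1 gets 82, best alternative 72; Bidder 2 gets 62, best alternative 35. No profitable deviation — NE.
(Honest, Jump): Bidder 2 can switch to Aggressive (35 → 62). Not NE.
(Honest, Snipe): Bidder 1 can switch to Aggressive (18 → 76). Not NE.
(Aggressive, Aggressive): Bidder 1 can switch to Honest (52 → 82). Not NE.
(Aggressive, Jump): Bidder 1 can switch to Honest (16 → 91). Not NE.
(Aggressive, Snipe): Bidder 1 can switch to Jump (76 → 96). Not NE.
(Jump, Aggressive): Bidder 1 can switch to Honest (72 → 82). Not NE.
(Jump, Jump): Bidder 1 can switch to Honest (52 → 91). Not NE.
(Jump, Snipe): Bidder 1 gets 96, best alternative 76; Bidder 2 gets 84, best alternative 81. No profitable deviation — NE.

(Honest, Aggressive), (Jump, Snipe)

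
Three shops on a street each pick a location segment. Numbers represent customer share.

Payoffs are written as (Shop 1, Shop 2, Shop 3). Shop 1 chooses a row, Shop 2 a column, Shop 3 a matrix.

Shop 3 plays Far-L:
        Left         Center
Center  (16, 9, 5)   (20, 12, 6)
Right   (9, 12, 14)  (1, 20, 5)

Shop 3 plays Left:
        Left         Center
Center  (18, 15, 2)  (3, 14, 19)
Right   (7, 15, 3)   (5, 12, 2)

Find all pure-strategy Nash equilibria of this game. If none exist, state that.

none

Shop 1 against (Left, Far-L): payoffs 16, 9 → best response Center.
Shop 1 against (Left, Left): payoffs 18, 7 → best response Center.
Shop 1 against (Center, Far-L): payoffs 20, 1 → best response Center.
Shop 1 against (Center, Left): payoffs 3, 5 → best response Right.
Shop 2 against (Center, Far-L): payoffs 9, 12 → best response Center.
Shop 2 against (Center, Left): payoffs 15, 14 → best response Left.
Shop 2 against (Right, Far-L): payoffs 12, 20 → best response Center.
Shop 2 against (Right, Left): payoffs 15, 12 → best response Left.
Shop 3 against (Center, Left): payoffs 5, 2 → best response Far-L.
Shop 3 against (Center, Center): payoffs 6, 19 → best response Left.
Shop 3 against (Right, Left): payoffs 14, 3 → best response Far-L.
Shop 3 against (Right, Center): payoffs 5, 2 → best response Far-L.
No profile is a mutual best response for all players.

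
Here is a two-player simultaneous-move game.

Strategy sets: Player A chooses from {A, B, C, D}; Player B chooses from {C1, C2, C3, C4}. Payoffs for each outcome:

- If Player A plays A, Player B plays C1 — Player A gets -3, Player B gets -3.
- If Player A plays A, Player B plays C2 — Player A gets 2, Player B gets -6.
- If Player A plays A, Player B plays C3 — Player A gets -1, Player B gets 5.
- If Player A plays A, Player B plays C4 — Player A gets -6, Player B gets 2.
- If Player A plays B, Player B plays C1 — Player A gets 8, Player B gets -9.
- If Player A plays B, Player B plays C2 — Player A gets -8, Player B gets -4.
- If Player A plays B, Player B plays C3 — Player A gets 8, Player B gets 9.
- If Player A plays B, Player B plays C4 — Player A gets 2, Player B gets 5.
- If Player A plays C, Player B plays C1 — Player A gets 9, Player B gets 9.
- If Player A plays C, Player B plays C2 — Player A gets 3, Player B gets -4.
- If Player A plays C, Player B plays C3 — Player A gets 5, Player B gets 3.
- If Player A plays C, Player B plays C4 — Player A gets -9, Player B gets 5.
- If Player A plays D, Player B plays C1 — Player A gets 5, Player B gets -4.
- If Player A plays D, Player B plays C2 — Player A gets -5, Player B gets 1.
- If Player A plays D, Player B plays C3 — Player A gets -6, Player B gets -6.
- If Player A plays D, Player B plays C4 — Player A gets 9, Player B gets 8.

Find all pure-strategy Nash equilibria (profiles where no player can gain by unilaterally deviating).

Player A against C1: payoffs -3, 8, 9, 5 → best response C.
Player A against C2: payoffs 2, -8, 3, -5 → best response C.
Player A against C3: payoffs -1, 8, 5, -6 → best response B.
Player A against C4: payoffs -6, 2, -9, 9 → best response D.
Player B against A: payoffs -3, -6, 5, 2 → best response C3.
Player B against B: payoffs -9, -4, 9, 5 → best response C3.
Player B against C: payoffs 9, -4, 3, 5 → best response C1.
Player B against D: payoffs -4, 1, -6, 8 → best response C4.
Mutual best responses: (B, C3); (C, C1); (D, C4).

(B, C3); (C, C1); (D, C4)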